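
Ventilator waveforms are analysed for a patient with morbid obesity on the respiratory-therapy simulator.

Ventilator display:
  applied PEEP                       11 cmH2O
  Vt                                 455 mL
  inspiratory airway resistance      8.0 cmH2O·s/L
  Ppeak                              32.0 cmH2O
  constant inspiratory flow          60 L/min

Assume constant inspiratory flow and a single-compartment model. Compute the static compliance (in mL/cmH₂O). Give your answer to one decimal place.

Flow: 60 L/min ÷ 60 = 1 L/s.
Equation of motion (constant flow): PIP = Vt/C + R·V̇ + PEEP.
Vt/C = PIP − R·V̇ − PEEP = 32.0 − 8.0×1 − 11 = 32.0 − 8.0 − 11 = 13.0 cmH2O.
C = Vt / 13.0 = 455 / 13.0 = 35.0 mL/cmH2O.

35.0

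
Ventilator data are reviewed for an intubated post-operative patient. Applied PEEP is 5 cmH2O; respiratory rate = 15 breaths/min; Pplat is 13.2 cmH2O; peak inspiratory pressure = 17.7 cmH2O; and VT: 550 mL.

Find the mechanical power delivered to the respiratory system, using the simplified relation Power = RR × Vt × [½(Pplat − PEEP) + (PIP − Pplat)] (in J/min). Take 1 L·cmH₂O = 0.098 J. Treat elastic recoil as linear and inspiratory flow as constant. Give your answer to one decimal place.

Per-breath work = Vt × [½(Pplat−PEEP) + (PIP−Pplat)] = 0.550 × [0.5×8.2 + 4.5] = 0.550 × 8.6 = 4.73 L·cmH2O.
Power = 15 × 4.73 = 70.95 L·cmH2O/min.
× 0.098 J/(L·cmH2O) → 6.953 J/min.

7.0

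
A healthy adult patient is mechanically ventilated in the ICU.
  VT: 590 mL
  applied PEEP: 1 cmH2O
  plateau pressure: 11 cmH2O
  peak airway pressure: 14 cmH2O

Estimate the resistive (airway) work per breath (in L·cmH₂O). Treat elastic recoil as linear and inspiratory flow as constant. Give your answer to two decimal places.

1.77

With constant inspiratory flow the resistive pressure is constant at PIP − Pplat = 14 − 11 = 3.0 cmH2O, so resistive work = 3.0 × 0.590 = 1.77 L·cmH2O.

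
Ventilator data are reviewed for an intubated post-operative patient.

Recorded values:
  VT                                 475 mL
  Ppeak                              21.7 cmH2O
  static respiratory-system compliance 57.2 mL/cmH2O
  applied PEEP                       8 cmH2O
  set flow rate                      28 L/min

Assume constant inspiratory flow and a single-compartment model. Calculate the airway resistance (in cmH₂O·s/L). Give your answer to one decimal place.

Flow: 28 L/min ÷ 60 = 0.4667 L/s.
Equation of motion (constant flow): PIP = Vt/C + R·V̇ + PEEP.
R·V̇ = PIP − Vt/C − PEEP = 21.7 − 475/57.2 − 8 = 21.7 − 8.304 − 8 = 5.396 cmH2O.
R = 5.396 / 0.4667 = 11.562 cmH2O·s/L.

11.6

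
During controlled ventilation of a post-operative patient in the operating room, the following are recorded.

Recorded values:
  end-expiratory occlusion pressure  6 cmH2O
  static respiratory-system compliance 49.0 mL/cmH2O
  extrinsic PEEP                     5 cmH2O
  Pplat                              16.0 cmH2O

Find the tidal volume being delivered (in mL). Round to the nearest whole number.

490

End-expiratory occlusion gives total PEEP = 6 cmH2O (intrinsic PEEP = 6 − 5 = 1). Use total PEEP for the elastic gradient.
Vt = Cstat × (Pplat − PEEPtotal) = 49.0 × (16.0 − 6) = 49.0 × 10.0 = 490.0 mL.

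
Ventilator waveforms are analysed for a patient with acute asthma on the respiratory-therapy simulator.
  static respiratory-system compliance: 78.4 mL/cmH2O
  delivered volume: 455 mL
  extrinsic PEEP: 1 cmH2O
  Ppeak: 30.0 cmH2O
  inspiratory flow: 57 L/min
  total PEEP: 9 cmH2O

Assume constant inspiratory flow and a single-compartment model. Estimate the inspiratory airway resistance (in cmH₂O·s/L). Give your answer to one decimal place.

Flow: 57 L/min ÷ 60 = 0.95 L/s.
Total PEEP = 9 cmH2O (set 1 + intrinsic 8); this is the baseline alveolar pressure.
Equation of motion (constant flow): PIP = Vt/C + R·V̇ + PEEP.
R·V̇ = PIP − Vt/C − PEEP = 30.0 − 455/78.4 − 9 = 30.0 − 5.804 − 9 = 15.196 cmH2O.
R = 15.196 / 0.95 = 15.996 cmH2O·s/L.

16.0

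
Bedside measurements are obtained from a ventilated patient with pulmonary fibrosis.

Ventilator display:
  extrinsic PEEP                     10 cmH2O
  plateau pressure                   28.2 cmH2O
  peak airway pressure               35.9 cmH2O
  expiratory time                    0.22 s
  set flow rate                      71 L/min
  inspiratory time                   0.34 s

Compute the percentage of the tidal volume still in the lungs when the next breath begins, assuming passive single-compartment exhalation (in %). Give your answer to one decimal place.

Flow: 71 L/min ÷ 60 = 1.1833 L/s.
Vt = flow × Ti = 1.1833 L/s × 0.34 s × 1000 mL/L = 402.32 mL.
R = (PIP − Pplat)/V̇ = (35.9 − 28.2) / 1.1833 = 7.7/1.1833 = 6.507 cmH2O·s/L.
C = Vt/(Pplat − PEEP) = 402.32 / (28.2 − 10) = 402.32/18.2 = 22.105 mL/cmH2O.
τ = R × C = 6.507 × 0.02211 L/cmH2O = 0.1439 s.
Fraction remaining at end-expiration = e^(−Te/τ) = e^(−0.22/0.1439) = 0.2168 → 21.68%.

21.7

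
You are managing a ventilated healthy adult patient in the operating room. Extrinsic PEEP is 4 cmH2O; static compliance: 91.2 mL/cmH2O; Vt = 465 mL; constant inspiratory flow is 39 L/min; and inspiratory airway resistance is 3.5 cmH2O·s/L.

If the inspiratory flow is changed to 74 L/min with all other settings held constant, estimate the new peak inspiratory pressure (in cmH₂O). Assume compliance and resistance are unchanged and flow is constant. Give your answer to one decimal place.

Flow: 39 L/min ÷ 60 = 0.65 L/s.
New flow: 74 L/min ÷ 60 = 1.2333 L/s.
PIP = Vt/C + R·V̇ + PEEP (constant-flow equation of motion).
Only the resistive term changes: ΔPIP = R × ΔV̇ = 3.5 × (1.2333 − 0.65) = 3.5 × 0.5833 = 2.042 cmH2O.
Original PIP = 465/91.2 + 3.5×0.65 + 4 = 11.374 cmH2O; new PIP = 11.374 + (2.042) = 13.416 cmH2O.

13.4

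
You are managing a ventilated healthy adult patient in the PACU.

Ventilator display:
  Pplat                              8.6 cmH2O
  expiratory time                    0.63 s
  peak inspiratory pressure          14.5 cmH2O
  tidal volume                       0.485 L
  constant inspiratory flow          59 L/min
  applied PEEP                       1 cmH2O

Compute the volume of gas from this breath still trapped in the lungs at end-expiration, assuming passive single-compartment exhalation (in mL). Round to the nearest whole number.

Flow: 59 L/min ÷ 60 = 0.9833 L/s.
R = (PIP − Pplat)/V̇ = (14.5 − 8.6) / 0.9833 = 5.9/0.9833 = 6.0 cmH2O·s/L.
C = Vt/(Pplat − PEEP) = 485.0 / (8.6 − 1) = 485.0/7.6 = 63.816 mL/cmH2O.
τ = R × C = 6.0 × 0.06382 L/cmH2O = 0.3829 s.
Fraction remaining = e^(−Te/τ) = e^(−0.63/0.3829) = 0.1929.
Trapped volume = 485.0 × 0.1929 = 93.557 mL.

94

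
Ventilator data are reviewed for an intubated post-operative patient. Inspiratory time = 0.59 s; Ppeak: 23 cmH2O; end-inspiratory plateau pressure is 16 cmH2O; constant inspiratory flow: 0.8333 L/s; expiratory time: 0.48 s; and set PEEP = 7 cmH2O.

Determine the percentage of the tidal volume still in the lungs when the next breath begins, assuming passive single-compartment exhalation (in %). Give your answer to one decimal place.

35.1

Vt = flow × Ti = 0.8333 L/s × 0.59 s × 1000 mL/L = 491.65 mL.
R = (PIP − Pplat)/V̇ = (23 − 16) / 0.8333 = 7.0/0.8333 = 8.4 cmH2O·s/L.
C = Vt/(Pplat − PEEP) = 491.65 / (16 − 7) = 491.65/9.0 = 54.628 mL/cmH2O.
τ = R × C = 8.4 × 0.05463 L/cmH2O = 0.4589 s.
Fraction remaining at end-expiration = e^(−Te/τ) = e^(−0.48/0.4589) = 0.3513 → 35.13%.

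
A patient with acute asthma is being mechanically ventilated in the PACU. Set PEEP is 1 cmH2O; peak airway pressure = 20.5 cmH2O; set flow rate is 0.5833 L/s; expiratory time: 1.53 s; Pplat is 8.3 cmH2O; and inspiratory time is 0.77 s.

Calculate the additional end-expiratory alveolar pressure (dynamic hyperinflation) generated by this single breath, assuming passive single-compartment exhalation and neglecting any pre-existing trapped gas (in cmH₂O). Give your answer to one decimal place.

2.2

Vt = flow × Ti = 0.5833 L/s × 0.77 s × 1000 mL/L = 449.14 mL.
R = (PIP − Pplat)/V̇ = (20.5 − 8.3) / 0.5833 = 12.2/0.5833 = 20.915 cmH2O·s/L.
C = Vt/(Pplat − PEEP) = 449.14 / (8.3 − 1) = 449.14/7.3 = 61.526 mL/cmH2O.
τ = R × C = 20.915 × 0.06153 L/cmH2O = 1.287 s.
Fraction remaining = e^(−Te/τ) = e^(−1.53/1.287) = 0.3046; trapped volume = 449.14 × 0.3046 = 136.81 mL.
Additional alveolar pressure from trapping ≈ V_trapped / C = 136.81 / 61.526 = 2.224 cmH2O.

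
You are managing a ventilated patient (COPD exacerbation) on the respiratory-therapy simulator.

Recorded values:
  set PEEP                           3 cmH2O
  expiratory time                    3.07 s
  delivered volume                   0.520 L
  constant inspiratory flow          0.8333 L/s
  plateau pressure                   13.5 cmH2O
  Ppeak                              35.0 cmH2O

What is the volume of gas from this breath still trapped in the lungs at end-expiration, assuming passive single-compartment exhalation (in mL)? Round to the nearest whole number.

47

R = (PIP − Pplat)/V̇ = (35.0 − 13.5) / 0.8333 = 21.5/0.8333 = 25.801 cmH2O·s/L.
C = Vt/(Pplat − PEEP) = 520.0 / (13.5 − 3) = 520.0/10.5 = 49.524 mL/cmH2O.
τ = R × C = 25.801 × 0.04952 L/cmH2O = 1.278 s.
Fraction remaining = e^(−Te/τ) = e^(−3.07/1.278) = 0.09052.
Trapped volume = 520.0 × 0.09052 = 47.07 mL.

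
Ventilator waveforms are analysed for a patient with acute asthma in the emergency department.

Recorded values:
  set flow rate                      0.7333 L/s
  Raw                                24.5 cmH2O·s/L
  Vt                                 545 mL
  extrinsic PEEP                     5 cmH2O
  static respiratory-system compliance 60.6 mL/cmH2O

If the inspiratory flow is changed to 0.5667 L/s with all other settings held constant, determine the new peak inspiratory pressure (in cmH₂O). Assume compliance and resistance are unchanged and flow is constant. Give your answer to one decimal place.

27.9

PIP = Vt/C + R·V̇ + PEEP (constant-flow equation of motion).
Only the resistive term changes: ΔPIP = R × ΔV̇ = 24.5 × (0.5667 − 0.7333) = 24.5 × -0.1666 = -4.082 cmH2O.
Original PIP = 545/60.6 + 24.5×0.7333 + 5 = 31.959 cmH2O; new PIP = 31.959 + (-4.082) = 27.877 cmH2O.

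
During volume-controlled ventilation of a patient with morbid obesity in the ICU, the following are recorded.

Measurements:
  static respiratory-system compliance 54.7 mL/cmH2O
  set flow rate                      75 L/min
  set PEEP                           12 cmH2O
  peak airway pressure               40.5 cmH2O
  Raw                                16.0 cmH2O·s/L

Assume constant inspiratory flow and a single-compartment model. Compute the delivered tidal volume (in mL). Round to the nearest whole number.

Flow: 75 L/min ÷ 60 = 1.25 L/s.
Equation of motion (constant flow): PIP = Vt/C + R·V̇ + PEEP.
Vt/C = PIP − R·V̇ − PEEP = 40.5 − 20.0 − 12 = 8.5 cmH2O.
Vt = C × 8.5 = 54.7 × 8.5 = 464.95 mL.

465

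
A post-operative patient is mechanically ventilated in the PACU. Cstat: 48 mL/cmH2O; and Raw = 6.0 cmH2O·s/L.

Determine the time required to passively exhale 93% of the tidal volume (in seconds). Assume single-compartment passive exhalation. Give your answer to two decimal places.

0.77

τ = R × C = 6.0 × 48 mL/cmH2O = 6.0 × 0.048 L/cmH2O = 0.288 s.
Exhaled fraction f = 1 − e^(−t/τ) → t = −τ·ln(1 − f) = −0.288·ln(0.07) = 0.7659 s.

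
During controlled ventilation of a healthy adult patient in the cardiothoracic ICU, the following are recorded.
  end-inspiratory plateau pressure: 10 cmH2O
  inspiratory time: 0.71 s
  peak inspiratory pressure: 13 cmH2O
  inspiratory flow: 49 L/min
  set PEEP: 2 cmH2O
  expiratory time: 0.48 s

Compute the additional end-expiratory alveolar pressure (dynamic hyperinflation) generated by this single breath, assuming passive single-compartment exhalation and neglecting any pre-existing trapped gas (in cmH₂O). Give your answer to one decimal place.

1.3

Flow: 49 L/min ÷ 60 = 0.8167 L/s.
Vt = flow × Ti = 0.8167 L/s × 0.71 s × 1000 mL/L = 579.86 mL.
R = (PIP − Pplat)/V̇ = (13 − 10) / 0.8167 = 3.0/0.8167 = 3.673 cmH2O·s/L.
C = Vt/(Pplat − PEEP) = 579.86 / (10 − 2) = 579.86/8.0 = 72.483 mL/cmH2O.
τ = R × C = 3.673 × 0.07248 L/cmH2O = 0.2662 s.
Fraction remaining = e^(−Te/τ) = e^(−0.48/0.2662) = 0.1648; trapped volume = 579.86 × 0.1648 = 95.561 mL.
Additional alveolar pressure from trapping ≈ V_trapped / C = 95.561 / 72.483 = 1.318 cmH2O.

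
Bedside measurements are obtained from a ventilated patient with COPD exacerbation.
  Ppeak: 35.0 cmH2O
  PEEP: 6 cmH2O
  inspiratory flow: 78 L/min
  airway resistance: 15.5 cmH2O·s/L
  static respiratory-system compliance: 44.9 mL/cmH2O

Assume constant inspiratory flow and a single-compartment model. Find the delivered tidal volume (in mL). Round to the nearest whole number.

Flow: 78 L/min ÷ 60 = 1.3 L/s.
Equation of motion (constant flow): PIP = Vt/C + R·V̇ + PEEP.
Vt/C = PIP − R·V̇ − PEEP = 35.0 − 20.15 − 6 = 8.85 cmH2O.
Vt = C × 8.85 = 44.9 × 8.85 = 397.37 mL.

397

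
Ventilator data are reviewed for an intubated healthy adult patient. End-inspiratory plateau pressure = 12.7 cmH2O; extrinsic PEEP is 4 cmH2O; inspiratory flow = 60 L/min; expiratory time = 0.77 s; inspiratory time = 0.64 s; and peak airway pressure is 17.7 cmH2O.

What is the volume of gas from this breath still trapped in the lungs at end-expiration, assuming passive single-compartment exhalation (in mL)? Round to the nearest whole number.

Flow: 60 L/min ÷ 60 = 1 L/s.
Vt = flow × Ti = 1 L/s × 0.64 s × 1000 mL/L = 640.0 mL.
R = (PIP − Pplat)/V̇ = (17.7 − 12.7) / 1 = 5.0/1 = 5.0 cmH2O·s/L.
C = Vt/(Pplat − PEEP) = 640.0 / (12.7 − 4) = 640.0/8.7 = 73.563 mL/cmH2O.
τ = R × C = 5.0 × 0.07356 L/cmH2O = 0.3678 s.
Fraction remaining = e^(−Te/τ) = e^(−0.77/0.3678) = 0.1233.
Trapped volume = 640.0 × 0.1233 = 78.912 mL.

79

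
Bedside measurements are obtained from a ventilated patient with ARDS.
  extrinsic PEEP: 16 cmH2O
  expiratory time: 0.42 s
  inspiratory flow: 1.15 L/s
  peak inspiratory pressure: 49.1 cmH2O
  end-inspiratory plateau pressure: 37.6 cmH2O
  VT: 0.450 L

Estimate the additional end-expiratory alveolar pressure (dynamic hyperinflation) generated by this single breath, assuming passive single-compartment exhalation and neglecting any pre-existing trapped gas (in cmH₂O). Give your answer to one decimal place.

2.9

R = (PIP − Pplat)/V̇ = (49.1 − 37.6) / 1.15 = 11.5/1.15 = 10.0 cmH2O·s/L.
C = Vt/(Pplat − PEEP) = 450.0 / (37.6 − 16) = 450.0/21.6 = 20.833 mL/cmH2O.
τ = R × C = 10.0 × 0.02083 L/cmH2O = 0.2083 s.
Fraction remaining = e^(−Te/τ) = e^(−0.42/0.2083) = 0.1331; trapped volume = 450.0 × 0.1331 = 59.895 mL.
Additional alveolar pressure from trapping ≈ V_trapped / C = 59.895 / 20.833 = 2.875 cmH2O.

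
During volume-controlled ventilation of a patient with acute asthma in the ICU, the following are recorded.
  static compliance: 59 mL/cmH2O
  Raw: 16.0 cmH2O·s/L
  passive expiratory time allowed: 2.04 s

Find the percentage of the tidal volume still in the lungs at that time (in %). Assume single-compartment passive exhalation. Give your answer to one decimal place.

τ = R × C = 16.0 × 59 mL/cmH2O = 16.0 × 0.059 L/cmH2O = 0.944 s.
Passive exhalation: V(t)/V₀ = e^(−t/τ) = e^(−2.04/0.944) = 0.1152.
Fraction remaining = 0.1152 → 11.52%.

11.5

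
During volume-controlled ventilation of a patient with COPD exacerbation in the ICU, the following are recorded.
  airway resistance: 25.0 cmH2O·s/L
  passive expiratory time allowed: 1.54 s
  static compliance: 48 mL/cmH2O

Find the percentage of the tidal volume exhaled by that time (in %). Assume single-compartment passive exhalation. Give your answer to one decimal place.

72.3

τ = R × C = 25.0 × 48 mL/cmH2O = 25.0 × 0.048 L/cmH2O = 1.2 s.
Passive exhalation: V(t)/V₀ = e^(−t/τ) = e^(−1.54/1.2) = 0.2771.
Fraction exhaled = 1 − 0.2771 = 0.7229 → 72.29%.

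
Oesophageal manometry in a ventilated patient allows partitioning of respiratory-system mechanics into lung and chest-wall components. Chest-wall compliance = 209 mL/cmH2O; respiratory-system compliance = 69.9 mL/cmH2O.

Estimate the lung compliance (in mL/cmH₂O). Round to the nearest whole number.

105

1/CL = 1/Crs − 1/Ccw.
1/CL = 1/69.9 − 1/209 = 0.009521.
CL = 105.03 mL/cmH2O.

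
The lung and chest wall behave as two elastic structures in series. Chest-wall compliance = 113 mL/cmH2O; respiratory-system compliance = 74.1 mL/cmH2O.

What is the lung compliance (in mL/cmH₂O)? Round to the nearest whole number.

215

1/CL = 1/Crs − 1/Ccw.
1/CL = 1/74.1 − 1/113 = 0.004646.
CL = 215.24 mL/cmH2O.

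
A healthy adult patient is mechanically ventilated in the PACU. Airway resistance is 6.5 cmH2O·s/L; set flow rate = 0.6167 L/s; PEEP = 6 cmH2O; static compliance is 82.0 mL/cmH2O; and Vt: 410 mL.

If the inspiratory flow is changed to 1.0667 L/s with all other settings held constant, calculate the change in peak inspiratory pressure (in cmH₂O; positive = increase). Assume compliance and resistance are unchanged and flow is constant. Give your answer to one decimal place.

PIP = Vt/C + R·V̇ + PEEP (constant-flow equation of motion).
Only the resistive term changes: ΔPIP = R × ΔV̇ = 6.5 × (1.0667 − 0.6167) = 6.5 × 0.45 = 2.925 cmH2O.

2.9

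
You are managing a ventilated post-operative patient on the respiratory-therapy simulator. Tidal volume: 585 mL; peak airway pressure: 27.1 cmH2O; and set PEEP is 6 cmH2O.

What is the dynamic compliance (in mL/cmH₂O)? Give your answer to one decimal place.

27.7

Dynamic compliance = Vt / (PIP − PEEP) = 585 / (27.1 − 6) = 585 / 21.1 = 27.725 mL/cmH2O.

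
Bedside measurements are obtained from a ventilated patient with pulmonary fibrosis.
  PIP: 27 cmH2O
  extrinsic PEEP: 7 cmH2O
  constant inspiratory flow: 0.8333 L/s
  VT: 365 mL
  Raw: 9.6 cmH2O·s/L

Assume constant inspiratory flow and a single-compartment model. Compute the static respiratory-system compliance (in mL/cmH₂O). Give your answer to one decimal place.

Equation of motion (constant flow): PIP = Vt/C + R·V̇ + PEEP.
Vt/C = PIP − R·V̇ − PEEP = 27 − 9.6×0.8333 − 7 = 27 − 8.0 − 7 = 12.0 cmH2O.
C = Vt / 12.0 = 365 / 12.0 = 30.417 mL/cmH2O.

30.4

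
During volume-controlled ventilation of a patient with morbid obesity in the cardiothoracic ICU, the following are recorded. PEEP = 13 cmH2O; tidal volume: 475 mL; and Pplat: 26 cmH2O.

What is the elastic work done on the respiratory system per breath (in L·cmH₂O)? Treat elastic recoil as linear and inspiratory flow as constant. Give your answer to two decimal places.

Elastic work ≈ ½ × (Pplat − PEEP) × Vt = 0.5 × (26 − 13) × 0.475 L = 0.5 × 13.0 × 0.475 = 3.088 L·cmH2O.

3.09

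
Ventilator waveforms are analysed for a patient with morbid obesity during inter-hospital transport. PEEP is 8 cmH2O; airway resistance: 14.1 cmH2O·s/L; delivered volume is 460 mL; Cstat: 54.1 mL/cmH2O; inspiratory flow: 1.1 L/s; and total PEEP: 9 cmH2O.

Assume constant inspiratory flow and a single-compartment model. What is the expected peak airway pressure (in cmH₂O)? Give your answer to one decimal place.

33.0

Total PEEP = 9 cmH2O (set 8 + intrinsic 1); this is the baseline alveolar pressure.
Equation of motion (constant flow): PIP = Vt/C + R·V̇ + PEEP.
PIP = 460/54.1 + 14.1×1.1 + 9 = 8.503 + 15.51 + 9 = 33.013 cmH2O.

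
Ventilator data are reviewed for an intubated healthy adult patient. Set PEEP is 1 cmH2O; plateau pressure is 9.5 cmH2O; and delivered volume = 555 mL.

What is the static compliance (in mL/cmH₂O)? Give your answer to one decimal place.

65.3

Cstat = Vt / (Pplat − PEEP) = 555 / (9.5 − 1) = 555 / 8.5 = 65.294 mL/cmH2O.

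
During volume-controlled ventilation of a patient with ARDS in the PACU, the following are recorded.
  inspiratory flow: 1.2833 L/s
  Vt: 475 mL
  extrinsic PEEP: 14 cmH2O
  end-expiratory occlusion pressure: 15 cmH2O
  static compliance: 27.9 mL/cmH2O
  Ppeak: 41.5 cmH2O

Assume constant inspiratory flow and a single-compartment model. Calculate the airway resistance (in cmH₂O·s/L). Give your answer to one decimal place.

7.4

Total PEEP = 15 cmH2O (set 14 + intrinsic 1); this is the baseline alveolar pressure.
Equation of motion (constant flow): PIP = Vt/C + R·V̇ + PEEP.
R·V̇ = PIP − Vt/C − PEEP = 41.5 − 475/27.9 − 15 = 41.5 − 17.025 − 15 = 9.475 cmH2O.
R = 9.475 / 1.2833 = 7.383 cmH2O·s/L.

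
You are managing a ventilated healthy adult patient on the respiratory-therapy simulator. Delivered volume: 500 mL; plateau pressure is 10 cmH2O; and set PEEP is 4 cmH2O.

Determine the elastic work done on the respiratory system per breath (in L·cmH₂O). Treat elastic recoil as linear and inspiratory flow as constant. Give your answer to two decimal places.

Elastic work ≈ ½ × (Pplat − PEEP) × Vt = 0.5 × (10 − 4) × 0.500 L = 0.5 × 6.0 × 0.500 = 1.5 L·cmH2O.

1.50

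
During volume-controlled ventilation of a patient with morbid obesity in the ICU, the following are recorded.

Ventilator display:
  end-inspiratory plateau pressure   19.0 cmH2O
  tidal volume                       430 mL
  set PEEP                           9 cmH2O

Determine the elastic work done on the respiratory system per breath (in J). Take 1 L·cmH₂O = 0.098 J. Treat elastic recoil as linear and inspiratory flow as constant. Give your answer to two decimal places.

0.21

Elastic work ≈ ½ × (Pplat − PEEP) × Vt = 0.5 × (19.0 − 9) × 0.430 L = 0.5 × 10.0 × 0.430 = 2.15 L·cmH2O.
× 0.098 J/(L·cmH2O) → 0.2107 J.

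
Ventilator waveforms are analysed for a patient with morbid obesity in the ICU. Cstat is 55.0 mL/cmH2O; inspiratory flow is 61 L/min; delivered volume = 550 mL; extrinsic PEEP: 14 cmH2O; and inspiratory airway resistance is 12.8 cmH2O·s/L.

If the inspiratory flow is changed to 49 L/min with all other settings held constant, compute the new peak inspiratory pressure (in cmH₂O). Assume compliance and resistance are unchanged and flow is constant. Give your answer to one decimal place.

34.5

Flow: 61 L/min ÷ 60 = 1.0167 L/s.
New flow: 49 L/min ÷ 60 = 0.8167 L/s.
PIP = Vt/C + R·V̇ + PEEP (constant-flow equation of motion).
Only the resistive term changes: ΔPIP = R × ΔV̇ = 12.8 × (0.8167 − 1.0167) = 12.8 × -0.2 = -2.56 cmH2O.
Original PIP = 550/55.0 + 12.8×1.0167 + 14 = 37.014 cmH2O; new PIP = 37.014 + (-2.56) = 34.454 cmH2O.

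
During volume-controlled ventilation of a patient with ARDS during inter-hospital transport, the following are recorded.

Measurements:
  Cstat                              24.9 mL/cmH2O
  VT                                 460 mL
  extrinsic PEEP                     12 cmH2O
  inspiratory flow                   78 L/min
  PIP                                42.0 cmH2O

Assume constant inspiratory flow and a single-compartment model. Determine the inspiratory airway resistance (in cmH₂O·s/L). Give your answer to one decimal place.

8.9

Flow: 78 L/min ÷ 60 = 1.3 L/s.
Equation of motion (constant flow): PIP = Vt/C + R·V̇ + PEEP.
R·V̇ = PIP − Vt/C − PEEP = 42.0 − 460/24.9 − 12 = 42.0 − 18.474 − 12 = 11.526 cmH2O.
R = 11.526 / 1.3 = 8.866 cmH2O·s/L.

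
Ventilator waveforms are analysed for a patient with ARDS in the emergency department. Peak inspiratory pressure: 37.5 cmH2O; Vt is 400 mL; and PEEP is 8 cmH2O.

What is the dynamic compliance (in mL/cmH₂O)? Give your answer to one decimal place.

13.6

Dynamic compliance = Vt / (PIP − PEEP) = 400 / (37.5 − 8) = 400 / 29.5 = 13.559 mL/cmH2O.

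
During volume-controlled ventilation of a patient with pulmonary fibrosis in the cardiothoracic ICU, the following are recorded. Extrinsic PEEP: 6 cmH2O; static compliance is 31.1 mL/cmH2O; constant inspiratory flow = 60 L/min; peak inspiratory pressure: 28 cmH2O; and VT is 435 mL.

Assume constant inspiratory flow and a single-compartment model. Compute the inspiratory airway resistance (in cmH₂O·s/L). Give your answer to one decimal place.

8.0

Flow: 60 L/min ÷ 60 = 1 L/s.
Equation of motion (constant flow): PIP = Vt/C + R·V̇ + PEEP.
R·V̇ = PIP − Vt/C − PEEP = 28 − 435/31.1 − 6 = 28 − 13.987 − 6 = 8.013 cmH2O.
R = 8.013 / 1 = 8.013 cmH2O·s/L.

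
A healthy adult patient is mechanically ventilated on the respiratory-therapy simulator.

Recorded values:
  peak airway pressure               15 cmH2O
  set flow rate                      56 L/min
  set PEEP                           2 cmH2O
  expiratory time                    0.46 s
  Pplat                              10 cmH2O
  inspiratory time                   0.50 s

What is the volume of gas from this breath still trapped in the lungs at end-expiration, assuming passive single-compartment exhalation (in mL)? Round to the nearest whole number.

Flow: 56 L/min ÷ 60 = 0.9333 L/s.
Vt = flow × Ti = 0.9333 L/s × 0.50 s × 1000 mL/L = 466.65 mL.
R = (PIP − Pplat)/V̇ = (15 − 10) / 0.9333 = 5.0/0.9333 = 5.357 cmH2O·s/L.
C = Vt/(Pplat − PEEP) = 466.65 / (10 − 2) = 466.65/8.0 = 58.331 mL/cmH2O.
τ = R × C = 5.357 × 0.05833 L/cmH2O = 0.3125 s.
Fraction remaining = e^(−Te/τ) = e^(−0.46/0.3125) = 0.2295.
Trapped volume = 466.65 × 0.2295 = 107.1 mL.

107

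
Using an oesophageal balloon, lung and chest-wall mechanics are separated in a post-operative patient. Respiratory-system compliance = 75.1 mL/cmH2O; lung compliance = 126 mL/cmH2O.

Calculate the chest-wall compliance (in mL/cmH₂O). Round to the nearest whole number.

186

1/Ccw = 1/Crs − 1/CL.
1/Ccw = 1/75.1 − 1/126 = 0.005379.
Ccw = 185.91 mL/cmH2O.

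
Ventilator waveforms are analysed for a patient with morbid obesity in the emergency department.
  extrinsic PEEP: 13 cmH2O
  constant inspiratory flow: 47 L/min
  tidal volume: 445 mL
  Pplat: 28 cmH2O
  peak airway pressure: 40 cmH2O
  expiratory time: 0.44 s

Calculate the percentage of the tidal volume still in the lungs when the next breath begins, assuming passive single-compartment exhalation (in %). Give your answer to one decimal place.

38.0

Flow: 47 L/min ÷ 60 = 0.7833 L/s.
R = (PIP − Pplat)/V̇ = (40 − 28) / 0.7833 = 12.0/0.7833 = 15.32 cmH2O·s/L.
C = Vt/(Pplat − PEEP) = 445.0 / (28 − 13) = 445.0/15.0 = 29.667 mL/cmH2O.
τ = R × C = 15.32 × 0.02967 L/cmH2O = 0.4545 s.
Fraction remaining at end-expiration = e^(−Te/τ) = e^(−0.44/0.4545) = 0.3798 → 37.98%.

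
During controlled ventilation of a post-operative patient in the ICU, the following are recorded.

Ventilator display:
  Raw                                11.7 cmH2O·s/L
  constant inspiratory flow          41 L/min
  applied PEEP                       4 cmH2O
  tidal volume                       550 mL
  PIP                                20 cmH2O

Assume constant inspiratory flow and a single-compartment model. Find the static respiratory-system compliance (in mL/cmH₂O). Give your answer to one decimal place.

Flow: 41 L/min ÷ 60 = 0.6833 L/s.
Equation of motion (constant flow): PIP = Vt/C + R·V̇ + PEEP.
Vt/C = PIP − R·V̇ − PEEP = 20 − 11.7×0.6833 − 4 = 20 − 7.995 − 4 = 8.005 cmH2O.
C = Vt / 8.005 = 550 / 8.005 = 68.707 mL/cmH2O.

68.7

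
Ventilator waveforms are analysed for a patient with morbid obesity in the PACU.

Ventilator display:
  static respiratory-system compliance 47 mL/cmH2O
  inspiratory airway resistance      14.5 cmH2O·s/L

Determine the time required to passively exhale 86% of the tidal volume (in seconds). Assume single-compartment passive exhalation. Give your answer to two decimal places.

τ = R × C = 14.5 × 47 mL/cmH2O = 14.5 × 0.047 L/cmH2O = 0.6815 s.
Exhaled fraction f = 1 − e^(−t/τ) → t = −τ·ln(1 − f) = −0.6815·ln(0.14) = 1.34 s.

1.34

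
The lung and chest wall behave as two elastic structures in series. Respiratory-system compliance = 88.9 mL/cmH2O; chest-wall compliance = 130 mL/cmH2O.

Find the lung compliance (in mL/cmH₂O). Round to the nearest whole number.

281

1/CL = 1/Crs − 1/Ccw.
1/CL = 1/88.9 − 1/130 = 0.003556.
CL = 281.21 mL/cmH2O.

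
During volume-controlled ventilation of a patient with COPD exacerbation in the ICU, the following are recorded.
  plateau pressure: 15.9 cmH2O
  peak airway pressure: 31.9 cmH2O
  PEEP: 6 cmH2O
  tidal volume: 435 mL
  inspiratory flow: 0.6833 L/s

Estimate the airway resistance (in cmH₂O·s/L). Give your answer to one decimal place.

23.4

Raw = (PIP − Pplat) / flow = (31.9 − 15.9) / 0.6833 = 16.0 / 0.6833 = 23.416 cmH2O·s/L.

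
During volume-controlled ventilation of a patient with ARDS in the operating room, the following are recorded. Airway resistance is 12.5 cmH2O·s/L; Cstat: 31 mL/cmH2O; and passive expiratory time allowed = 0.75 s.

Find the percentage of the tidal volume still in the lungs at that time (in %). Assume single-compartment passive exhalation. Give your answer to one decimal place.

14.4

τ = R × C = 12.5 × 31 mL/cmH2O = 12.5 × 0.031 L/cmH2O = 0.3875 s.
Passive exhalation: V(t)/V₀ = e^(−t/τ) = e^(−0.75/0.3875) = 0.1444.
Fraction remaining = 0.1444 → 14.44%.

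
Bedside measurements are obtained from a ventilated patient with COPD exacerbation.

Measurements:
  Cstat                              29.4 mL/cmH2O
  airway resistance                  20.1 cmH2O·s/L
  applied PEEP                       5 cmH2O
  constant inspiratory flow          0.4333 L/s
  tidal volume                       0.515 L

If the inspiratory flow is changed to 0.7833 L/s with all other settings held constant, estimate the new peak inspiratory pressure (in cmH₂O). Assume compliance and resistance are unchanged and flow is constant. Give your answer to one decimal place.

PIP = Vt/C + R·V̇ + PEEP (constant-flow equation of motion).
Only the resistive term changes: ΔPIP = R × ΔV̇ = 20.1 × (0.7833 − 0.4333) = 20.1 × 0.35 = 7.035 cmH2O.
Original PIP = 515/29.4 + 20.1×0.4333 + 5 = 31.226 cmH2O; new PIP = 31.226 + (7.035) = 38.261 cmH2O.

38.3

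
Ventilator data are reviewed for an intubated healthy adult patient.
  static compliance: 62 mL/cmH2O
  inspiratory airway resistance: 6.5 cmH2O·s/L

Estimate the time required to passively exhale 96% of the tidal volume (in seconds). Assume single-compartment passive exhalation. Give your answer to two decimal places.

1.30

τ = R × C = 6.5 × 62 mL/cmH2O = 6.5 × 0.062 L/cmH2O = 0.403 s.
Exhaled fraction f = 1 − e^(−t/τ) → t = −τ·ln(1 − f) = −0.403·ln(0.04) = 1.297 s.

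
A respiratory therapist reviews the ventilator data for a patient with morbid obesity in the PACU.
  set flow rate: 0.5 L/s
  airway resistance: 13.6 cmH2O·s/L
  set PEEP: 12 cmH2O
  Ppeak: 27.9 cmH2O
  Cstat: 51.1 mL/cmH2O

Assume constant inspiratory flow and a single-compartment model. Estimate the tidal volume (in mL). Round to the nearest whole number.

465

Equation of motion (constant flow): PIP = Vt/C + R·V̇ + PEEP.
Vt/C = PIP − R·V̇ − PEEP = 27.9 − 6.8 − 12 = 9.1 cmH2O.
Vt = C × 9.1 = 51.1 × 9.1 = 465.01 mL.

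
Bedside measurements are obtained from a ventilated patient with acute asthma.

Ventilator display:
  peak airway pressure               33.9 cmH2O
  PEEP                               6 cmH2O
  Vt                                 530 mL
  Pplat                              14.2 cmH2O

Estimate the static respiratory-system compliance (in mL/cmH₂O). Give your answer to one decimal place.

Cstat = Vt / (Pplat − PEEP) = 530 / (14.2 − 6) = 530 / 8.2 = 64.634 mL/cmH2O.

64.6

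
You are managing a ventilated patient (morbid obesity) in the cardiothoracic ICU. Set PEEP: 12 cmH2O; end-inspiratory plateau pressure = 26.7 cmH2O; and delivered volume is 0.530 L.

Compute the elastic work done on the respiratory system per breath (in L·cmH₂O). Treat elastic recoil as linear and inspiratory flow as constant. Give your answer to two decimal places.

Elastic work ≈ ½ × (Pplat − PEEP) × Vt = 0.5 × (26.7 − 12) × 0.530 L = 0.5 × 14.7 × 0.530 = 3.896 L·cmH2O.

3.90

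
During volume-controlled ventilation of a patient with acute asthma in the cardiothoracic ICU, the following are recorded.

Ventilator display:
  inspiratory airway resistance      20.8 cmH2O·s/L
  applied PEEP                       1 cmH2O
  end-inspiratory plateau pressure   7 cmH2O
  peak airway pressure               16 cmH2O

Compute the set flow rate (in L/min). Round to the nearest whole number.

26

flow = (PIP − Pplat) / Raw = (16 − 7) / 20.8 = 0.4327 L/s × 60 = 25.962 L/min.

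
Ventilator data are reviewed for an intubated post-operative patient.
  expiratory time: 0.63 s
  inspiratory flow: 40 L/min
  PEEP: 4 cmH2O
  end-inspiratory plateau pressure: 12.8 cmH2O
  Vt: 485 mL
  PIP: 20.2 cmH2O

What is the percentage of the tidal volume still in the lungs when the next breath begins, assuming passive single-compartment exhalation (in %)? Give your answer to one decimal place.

35.7

Flow: 40 L/min ÷ 60 = 0.6667 L/s.
R = (PIP − Pplat)/V̇ = (20.2 − 12.8) / 0.6667 = 7.4/0.6667 = 11.099 cmH2O·s/L.
C = Vt/(Pplat − PEEP) = 485.0 / (12.8 − 4) = 485.0/8.8 = 55.114 mL/cmH2O.
τ = R × C = 11.099 × 0.05511 L/cmH2O = 0.6117 s.
Fraction remaining at end-expiration = e^(−Te/τ) = e^(−0.63/0.6117) = 0.357 → 35.7%.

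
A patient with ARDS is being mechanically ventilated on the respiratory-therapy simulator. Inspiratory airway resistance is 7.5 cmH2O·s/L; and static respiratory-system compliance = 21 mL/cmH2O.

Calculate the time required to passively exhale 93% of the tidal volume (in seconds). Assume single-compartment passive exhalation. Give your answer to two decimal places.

τ = R × C = 7.5 × 21 mL/cmH2O = 7.5 × 0.021 L/cmH2O = 0.1575 s.
Exhaled fraction f = 1 − e^(−t/τ) → t = −τ·ln(1 − f) = −0.1575·ln(0.07) = 0.4188 s.

0.42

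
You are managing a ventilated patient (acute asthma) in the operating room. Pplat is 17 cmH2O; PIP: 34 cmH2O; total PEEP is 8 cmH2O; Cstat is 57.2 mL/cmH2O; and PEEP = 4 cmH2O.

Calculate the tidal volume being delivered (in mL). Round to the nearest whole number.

End-expiratory occlusion gives total PEEP = 8 cmH2O (intrinsic PEEP = 8 − 4 = 4). Use total PEEP for the elastic gradient.
Vt = Cstat × (Pplat − PEEPtotal) = 57.2 × (17 − 8) = 57.2 × 9.0 = 514.8 mL.

515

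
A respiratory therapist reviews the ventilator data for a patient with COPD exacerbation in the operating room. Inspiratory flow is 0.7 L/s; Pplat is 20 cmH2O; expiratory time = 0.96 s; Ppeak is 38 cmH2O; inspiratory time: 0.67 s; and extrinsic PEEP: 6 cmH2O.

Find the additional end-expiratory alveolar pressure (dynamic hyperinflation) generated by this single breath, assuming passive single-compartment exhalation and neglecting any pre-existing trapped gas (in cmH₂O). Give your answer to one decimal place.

4.6

Vt = flow × Ti = 0.7 L/s × 0.67 s × 1000 mL/L = 469.0 mL.
R = (PIP − Pplat)/V̇ = (38 − 20) / 0.7 = 18.0/0.7 = 25.714 cmH2O·s/L.
C = Vt/(Pplat − PEEP) = 469.0 / (20 − 6) = 469.0/14.0 = 33.5 mL/cmH2O.
τ = R × C = 25.714 × 0.0335 L/cmH2O = 0.8614 s.
Fraction remaining = e^(−Te/τ) = e^(−0.96/0.8614) = 0.3281; trapped volume = 469.0 × 0.3281 = 153.88 mL.
Additional alveolar pressure from trapping ≈ V_trapped / C = 153.88 / 33.5 = 4.593 cmH2O.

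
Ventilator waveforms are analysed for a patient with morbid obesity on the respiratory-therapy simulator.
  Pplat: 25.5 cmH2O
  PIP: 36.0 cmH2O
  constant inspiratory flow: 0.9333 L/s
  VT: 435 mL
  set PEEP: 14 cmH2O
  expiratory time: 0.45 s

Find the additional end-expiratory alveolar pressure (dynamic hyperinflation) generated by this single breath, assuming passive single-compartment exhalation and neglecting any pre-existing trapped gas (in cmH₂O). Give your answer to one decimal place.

R = (PIP − Pplat)/V̇ = (36.0 − 25.5) / 0.9333 = 10.5/0.9333 = 11.25 cmH2O·s/L.
C = Vt/(Pplat − PEEP) = 435.0 / (25.5 − 14) = 435.0/11.5 = 37.826 mL/cmH2O.
τ = R × C = 11.25 × 0.03783 L/cmH2O = 0.4256 s.
Fraction remaining = e^(−Te/τ) = e^(−0.45/0.4256) = 0.3474; trapped volume = 435.0 × 0.3474 = 151.12 mL.
Additional alveolar pressure from trapping ≈ V_trapped / C = 151.12 / 37.826 = 3.995 cmH2O.

4.0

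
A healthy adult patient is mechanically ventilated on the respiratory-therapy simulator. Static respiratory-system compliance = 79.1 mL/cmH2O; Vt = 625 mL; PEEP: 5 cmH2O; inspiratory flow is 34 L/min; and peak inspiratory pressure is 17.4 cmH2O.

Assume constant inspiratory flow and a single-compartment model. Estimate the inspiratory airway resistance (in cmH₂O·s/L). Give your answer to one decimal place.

7.9

Flow: 34 L/min ÷ 60 = 0.5667 L/s.
Equation of motion (constant flow): PIP = Vt/C + R·V̇ + PEEP.
R·V̇ = PIP − Vt/C − PEEP = 17.4 − 625/79.1 − 5 = 17.4 − 7.901 − 5 = 4.499 cmH2O.
R = 4.499 / 0.5667 = 7.939 cmH2O·s/L.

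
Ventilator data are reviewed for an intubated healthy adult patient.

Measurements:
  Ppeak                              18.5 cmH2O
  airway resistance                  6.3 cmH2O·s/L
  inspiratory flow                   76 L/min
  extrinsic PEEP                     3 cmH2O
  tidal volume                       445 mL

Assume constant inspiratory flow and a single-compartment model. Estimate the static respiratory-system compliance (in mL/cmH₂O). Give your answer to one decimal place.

Flow: 76 L/min ÷ 60 = 1.2667 L/s.
Equation of motion (constant flow): PIP = Vt/C + R·V̇ + PEEP.
Vt/C = PIP − R·V̇ − PEEP = 18.5 − 6.3×1.2667 − 3 = 18.5 − 7.98 − 3 = 7.52 cmH2O.
C = Vt / 7.52 = 445 / 7.52 = 59.176 mL/cmH2O.

59.2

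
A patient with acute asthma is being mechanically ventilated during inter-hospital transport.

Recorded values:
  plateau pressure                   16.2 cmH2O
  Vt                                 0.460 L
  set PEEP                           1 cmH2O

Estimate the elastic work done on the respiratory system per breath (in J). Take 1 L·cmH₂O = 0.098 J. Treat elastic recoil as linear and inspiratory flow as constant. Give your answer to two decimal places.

Elastic work ≈ ½ × (Pplat − PEEP) × Vt = 0.5 × (16.2 − 1) × 0.460 L = 0.5 × 15.2 × 0.460 = 3.496 L·cmH2O.
× 0.098 J/(L·cmH2O) → 0.3426 J.

0.34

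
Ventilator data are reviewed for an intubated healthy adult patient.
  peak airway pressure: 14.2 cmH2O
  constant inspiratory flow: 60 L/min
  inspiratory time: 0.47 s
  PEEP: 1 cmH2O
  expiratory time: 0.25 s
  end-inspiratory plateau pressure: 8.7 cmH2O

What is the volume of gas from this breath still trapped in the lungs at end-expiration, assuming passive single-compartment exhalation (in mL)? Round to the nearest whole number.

Flow: 60 L/min ÷ 60 = 1 L/s.
Vt = flow × Ti = 1 L/s × 0.47 s × 1000 mL/L = 470.0 mL.
R = (PIP − Pplat)/V̇ = (14.2 − 8.7) / 1 = 5.5/1 = 5.5 cmH2O·s/L.
C = Vt/(Pplat − PEEP) = 470.0 / (8.7 − 1) = 470.0/7.7 = 61.039 mL/cmH2O.
τ = R × C = 5.5 × 0.06104 L/cmH2O = 0.3357 s.
Fraction remaining = e^(−Te/τ) = e^(−0.25/0.3357) = 0.4749.
Trapped volume = 470.0 × 0.4749 = 223.2 mL.

223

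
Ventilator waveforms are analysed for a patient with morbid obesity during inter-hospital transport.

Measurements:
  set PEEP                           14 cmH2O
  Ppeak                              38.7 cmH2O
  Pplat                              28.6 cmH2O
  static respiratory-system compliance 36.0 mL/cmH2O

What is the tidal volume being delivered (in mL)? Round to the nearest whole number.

Vt = Cstat × (Pplat − PEEP) = 36.0 × (28.6 − 14) = 36.0 × 14.6 = 525.6 mL.

526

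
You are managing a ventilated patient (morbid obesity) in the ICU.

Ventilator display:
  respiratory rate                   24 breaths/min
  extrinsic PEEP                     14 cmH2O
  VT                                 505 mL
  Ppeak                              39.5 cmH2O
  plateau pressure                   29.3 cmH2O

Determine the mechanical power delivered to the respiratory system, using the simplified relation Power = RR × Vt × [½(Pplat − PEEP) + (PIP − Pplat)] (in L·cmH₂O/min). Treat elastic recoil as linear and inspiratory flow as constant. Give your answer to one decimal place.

Per-breath work = Vt × [½(Pplat−PEEP) + (PIP−Pplat)] = 0.505 × [0.5×15.3 + 10.2] = 0.505 × 17.85 = 9.014 L·cmH2O.
Power = 24 × 9.014 = 216.34 L·cmH2O/min.

216.3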